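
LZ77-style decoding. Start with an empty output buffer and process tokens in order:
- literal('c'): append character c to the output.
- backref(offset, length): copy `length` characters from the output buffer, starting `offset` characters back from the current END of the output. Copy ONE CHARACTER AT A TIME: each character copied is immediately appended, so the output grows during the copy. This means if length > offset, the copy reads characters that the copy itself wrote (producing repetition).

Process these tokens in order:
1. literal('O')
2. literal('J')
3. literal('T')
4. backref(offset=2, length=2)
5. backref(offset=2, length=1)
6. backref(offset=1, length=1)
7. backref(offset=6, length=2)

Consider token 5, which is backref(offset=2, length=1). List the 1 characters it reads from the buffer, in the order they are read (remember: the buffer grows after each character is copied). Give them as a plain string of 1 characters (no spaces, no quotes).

Answer: J

Derivation:
Token 1: literal('O'). Output: "O"
Token 2: literal('J'). Output: "OJ"
Token 3: literal('T'). Output: "OJT"
Token 4: backref(off=2, len=2). Copied 'JT' from pos 1. Output: "OJTJT"
Token 5: backref(off=2, len=1). Buffer before: "OJTJT" (len 5)
  byte 1: read out[3]='J', append. Buffer now: "OJTJTJ"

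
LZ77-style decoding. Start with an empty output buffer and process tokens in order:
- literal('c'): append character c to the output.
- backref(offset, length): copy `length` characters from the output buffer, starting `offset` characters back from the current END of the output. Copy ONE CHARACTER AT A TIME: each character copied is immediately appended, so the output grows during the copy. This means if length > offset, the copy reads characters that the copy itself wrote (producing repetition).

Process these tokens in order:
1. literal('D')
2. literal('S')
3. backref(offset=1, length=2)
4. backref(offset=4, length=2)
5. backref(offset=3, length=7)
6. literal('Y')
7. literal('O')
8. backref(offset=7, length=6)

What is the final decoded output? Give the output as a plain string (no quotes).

Token 1: literal('D'). Output: "D"
Token 2: literal('S'). Output: "DS"
Token 3: backref(off=1, len=2) (overlapping!). Copied 'SS' from pos 1. Output: "DSSS"
Token 4: backref(off=4, len=2). Copied 'DS' from pos 0. Output: "DSSSDS"
Token 5: backref(off=3, len=7) (overlapping!). Copied 'SDSSDSS' from pos 3. Output: "DSSSDSSDSSDSS"
Token 6: literal('Y'). Output: "DSSSDSSDSSDSSY"
Token 7: literal('O'). Output: "DSSSDSSDSSDSSYO"
Token 8: backref(off=7, len=6). Copied 'SSDSSY' from pos 8. Output: "DSSSDSSDSSDSSYOSSDSSY"

Answer: DSSSDSSDSSDSSYOSSDSSY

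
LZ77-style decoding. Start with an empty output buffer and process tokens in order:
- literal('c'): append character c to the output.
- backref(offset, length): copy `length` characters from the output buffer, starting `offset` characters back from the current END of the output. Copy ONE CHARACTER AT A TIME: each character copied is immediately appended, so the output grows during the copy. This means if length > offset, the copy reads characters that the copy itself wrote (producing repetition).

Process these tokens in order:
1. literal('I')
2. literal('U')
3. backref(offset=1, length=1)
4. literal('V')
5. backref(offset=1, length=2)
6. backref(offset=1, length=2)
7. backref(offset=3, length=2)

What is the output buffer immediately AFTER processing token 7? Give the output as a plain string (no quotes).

Answer: IUUVVVVVVV

Derivation:
Token 1: literal('I'). Output: "I"
Token 2: literal('U'). Output: "IU"
Token 3: backref(off=1, len=1). Copied 'U' from pos 1. Output: "IUU"
Token 4: literal('V'). Output: "IUUV"
Token 5: backref(off=1, len=2) (overlapping!). Copied 'VV' from pos 3. Output: "IUUVVV"
Token 6: backref(off=1, len=2) (overlapping!). Copied 'VV' from pos 5. Output: "IUUVVVVV"
Token 7: backref(off=3, len=2). Copied 'VV' from pos 5. Output: "IUUVVVVVVV"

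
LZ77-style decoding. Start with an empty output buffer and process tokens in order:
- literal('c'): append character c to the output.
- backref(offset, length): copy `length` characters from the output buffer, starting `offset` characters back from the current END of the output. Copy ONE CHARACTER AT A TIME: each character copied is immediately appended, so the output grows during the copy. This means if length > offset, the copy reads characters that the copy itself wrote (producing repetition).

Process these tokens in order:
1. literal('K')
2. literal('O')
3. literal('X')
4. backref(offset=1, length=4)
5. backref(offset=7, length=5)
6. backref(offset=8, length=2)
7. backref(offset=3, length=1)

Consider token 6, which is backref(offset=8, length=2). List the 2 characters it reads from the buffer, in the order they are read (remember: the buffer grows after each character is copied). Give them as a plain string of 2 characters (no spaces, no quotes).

Answer: XX

Derivation:
Token 1: literal('K'). Output: "K"
Token 2: literal('O'). Output: "KO"
Token 3: literal('X'). Output: "KOX"
Token 4: backref(off=1, len=4) (overlapping!). Copied 'XXXX' from pos 2. Output: "KOXXXXX"
Token 5: backref(off=7, len=5). Copied 'KOXXX' from pos 0. Output: "KOXXXXXKOXXX"
Token 6: backref(off=8, len=2). Buffer before: "KOXXXXXKOXXX" (len 12)
  byte 1: read out[4]='X', append. Buffer now: "KOXXXXXKOXXXX"
  byte 2: read out[5]='X', append. Buffer now: "KOXXXXXKOXXXXX"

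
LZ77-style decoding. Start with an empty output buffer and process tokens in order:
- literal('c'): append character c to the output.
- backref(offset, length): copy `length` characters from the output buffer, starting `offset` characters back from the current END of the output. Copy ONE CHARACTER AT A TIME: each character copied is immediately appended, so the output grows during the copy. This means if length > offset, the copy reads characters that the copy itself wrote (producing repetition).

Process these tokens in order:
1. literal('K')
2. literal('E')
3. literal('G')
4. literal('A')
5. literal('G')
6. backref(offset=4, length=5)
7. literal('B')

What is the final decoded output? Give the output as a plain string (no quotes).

Answer: KEGAGEGAGEB

Derivation:
Token 1: literal('K'). Output: "K"
Token 2: literal('E'). Output: "KE"
Token 3: literal('G'). Output: "KEG"
Token 4: literal('A'). Output: "KEGA"
Token 5: literal('G'). Output: "KEGAG"
Token 6: backref(off=4, len=5) (overlapping!). Copied 'EGAGE' from pos 1. Output: "KEGAGEGAGE"
Token 7: literal('B'). Output: "KEGAGEGAGEB"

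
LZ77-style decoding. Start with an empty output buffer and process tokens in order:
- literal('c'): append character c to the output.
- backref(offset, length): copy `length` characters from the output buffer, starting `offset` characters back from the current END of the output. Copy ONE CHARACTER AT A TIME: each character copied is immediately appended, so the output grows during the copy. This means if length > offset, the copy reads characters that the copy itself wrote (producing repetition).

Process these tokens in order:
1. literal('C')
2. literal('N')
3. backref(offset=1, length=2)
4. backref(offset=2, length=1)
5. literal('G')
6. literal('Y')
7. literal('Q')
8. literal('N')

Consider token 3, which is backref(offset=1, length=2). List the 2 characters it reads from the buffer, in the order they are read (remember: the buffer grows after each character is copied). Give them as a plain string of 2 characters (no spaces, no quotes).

Answer: NN

Derivation:
Token 1: literal('C'). Output: "C"
Token 2: literal('N'). Output: "CN"
Token 3: backref(off=1, len=2). Buffer before: "CN" (len 2)
  byte 1: read out[1]='N', append. Buffer now: "CNN"
  byte 2: read out[2]='N', append. Buffer now: "CNNN"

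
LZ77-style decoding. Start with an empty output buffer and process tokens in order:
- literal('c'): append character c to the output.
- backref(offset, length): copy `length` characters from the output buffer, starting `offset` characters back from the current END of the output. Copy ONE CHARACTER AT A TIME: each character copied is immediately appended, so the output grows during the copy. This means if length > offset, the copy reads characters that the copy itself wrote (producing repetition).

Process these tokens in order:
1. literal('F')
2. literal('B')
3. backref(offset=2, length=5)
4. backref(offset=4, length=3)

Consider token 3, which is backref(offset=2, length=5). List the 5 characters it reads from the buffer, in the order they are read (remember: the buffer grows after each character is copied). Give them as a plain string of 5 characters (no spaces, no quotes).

Answer: FBFBF

Derivation:
Token 1: literal('F'). Output: "F"
Token 2: literal('B'). Output: "FB"
Token 3: backref(off=2, len=5). Buffer before: "FB" (len 2)
  byte 1: read out[0]='F', append. Buffer now: "FBF"
  byte 2: read out[1]='B', append. Buffer now: "FBFB"
  byte 3: read out[2]='F', append. Buffer now: "FBFBF"
  byte 4: read out[3]='B', append. Buffer now: "FBFBFB"
  byte 5: read out[4]='F', append. Buffer now: "FBFBFBF"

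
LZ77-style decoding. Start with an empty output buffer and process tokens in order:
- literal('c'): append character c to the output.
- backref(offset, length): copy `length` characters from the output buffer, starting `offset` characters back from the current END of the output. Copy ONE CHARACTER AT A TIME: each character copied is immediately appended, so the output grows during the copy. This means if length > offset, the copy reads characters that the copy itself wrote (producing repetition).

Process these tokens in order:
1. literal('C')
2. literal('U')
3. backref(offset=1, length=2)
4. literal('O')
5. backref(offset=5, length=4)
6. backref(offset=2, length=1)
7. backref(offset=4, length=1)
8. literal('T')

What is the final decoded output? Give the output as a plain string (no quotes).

Answer: CUUUOCUUUUUT

Derivation:
Token 1: literal('C'). Output: "C"
Token 2: literal('U'). Output: "CU"
Token 3: backref(off=1, len=2) (overlapping!). Copied 'UU' from pos 1. Output: "CUUU"
Token 4: literal('O'). Output: "CUUUO"
Token 5: backref(off=5, len=4). Copied 'CUUU' from pos 0. Output: "CUUUOCUUU"
Token 6: backref(off=2, len=1). Copied 'U' from pos 7. Output: "CUUUOCUUUU"
Token 7: backref(off=4, len=1). Copied 'U' from pos 6. Output: "CUUUOCUUUUU"
Token 8: literal('T'). Output: "CUUUOCUUUUUT"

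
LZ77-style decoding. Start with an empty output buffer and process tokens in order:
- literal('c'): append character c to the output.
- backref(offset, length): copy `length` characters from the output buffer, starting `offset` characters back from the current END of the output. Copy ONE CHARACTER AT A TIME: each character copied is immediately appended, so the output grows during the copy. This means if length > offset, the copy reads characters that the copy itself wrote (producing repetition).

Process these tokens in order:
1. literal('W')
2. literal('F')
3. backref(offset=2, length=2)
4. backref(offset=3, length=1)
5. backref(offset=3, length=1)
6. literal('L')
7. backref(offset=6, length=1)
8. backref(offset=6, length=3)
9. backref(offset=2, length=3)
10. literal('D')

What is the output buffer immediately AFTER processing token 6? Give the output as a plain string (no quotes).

Answer: WFWFFWL

Derivation:
Token 1: literal('W'). Output: "W"
Token 2: literal('F'). Output: "WF"
Token 3: backref(off=2, len=2). Copied 'WF' from pos 0. Output: "WFWF"
Token 4: backref(off=3, len=1). Copied 'F' from pos 1. Output: "WFWFF"
Token 5: backref(off=3, len=1). Copied 'W' from pos 2. Output: "WFWFFW"
Token 6: literal('L'). Output: "WFWFFWL"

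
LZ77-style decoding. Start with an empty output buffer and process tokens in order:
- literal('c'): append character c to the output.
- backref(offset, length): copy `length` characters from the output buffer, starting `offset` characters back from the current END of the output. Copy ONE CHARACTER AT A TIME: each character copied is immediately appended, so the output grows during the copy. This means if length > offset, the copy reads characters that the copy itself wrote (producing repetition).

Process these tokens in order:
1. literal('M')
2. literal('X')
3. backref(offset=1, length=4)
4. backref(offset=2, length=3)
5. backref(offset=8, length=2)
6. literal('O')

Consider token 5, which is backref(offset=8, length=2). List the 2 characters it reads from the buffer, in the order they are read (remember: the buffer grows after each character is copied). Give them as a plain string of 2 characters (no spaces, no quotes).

Answer: XX

Derivation:
Token 1: literal('M'). Output: "M"
Token 2: literal('X'). Output: "MX"
Token 3: backref(off=1, len=4) (overlapping!). Copied 'XXXX' from pos 1. Output: "MXXXXX"
Token 4: backref(off=2, len=3) (overlapping!). Copied 'XXX' from pos 4. Output: "MXXXXXXXX"
Token 5: backref(off=8, len=2). Buffer before: "MXXXXXXXX" (len 9)
  byte 1: read out[1]='X', append. Buffer now: "MXXXXXXXXX"
  byte 2: read out[2]='X', append. Buffer now: "MXXXXXXXXXX"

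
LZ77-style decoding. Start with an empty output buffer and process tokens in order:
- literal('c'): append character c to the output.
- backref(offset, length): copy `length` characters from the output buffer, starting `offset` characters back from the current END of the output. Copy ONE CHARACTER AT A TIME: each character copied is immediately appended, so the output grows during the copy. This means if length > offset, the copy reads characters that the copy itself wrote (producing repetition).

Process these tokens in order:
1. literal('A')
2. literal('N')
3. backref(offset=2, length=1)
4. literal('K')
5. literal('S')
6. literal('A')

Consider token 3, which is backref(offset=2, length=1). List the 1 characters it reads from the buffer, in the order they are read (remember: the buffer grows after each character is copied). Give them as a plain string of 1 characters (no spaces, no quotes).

Answer: A

Derivation:
Token 1: literal('A'). Output: "A"
Token 2: literal('N'). Output: "AN"
Token 3: backref(off=2, len=1). Buffer before: "AN" (len 2)
  byte 1: read out[0]='A', append. Buffer now: "ANA"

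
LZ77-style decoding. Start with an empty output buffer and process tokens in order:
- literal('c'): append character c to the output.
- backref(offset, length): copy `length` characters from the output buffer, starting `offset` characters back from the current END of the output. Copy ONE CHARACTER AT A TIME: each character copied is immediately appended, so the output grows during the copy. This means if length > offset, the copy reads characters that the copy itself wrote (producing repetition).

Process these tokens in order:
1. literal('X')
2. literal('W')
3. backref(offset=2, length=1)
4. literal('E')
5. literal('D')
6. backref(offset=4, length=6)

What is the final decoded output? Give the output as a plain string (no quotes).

Token 1: literal('X'). Output: "X"
Token 2: literal('W'). Output: "XW"
Token 3: backref(off=2, len=1). Copied 'X' from pos 0. Output: "XWX"
Token 4: literal('E'). Output: "XWXE"
Token 5: literal('D'). Output: "XWXED"
Token 6: backref(off=4, len=6) (overlapping!). Copied 'WXEDWX' from pos 1. Output: "XWXEDWXEDWX"

Answer: XWXEDWXEDWX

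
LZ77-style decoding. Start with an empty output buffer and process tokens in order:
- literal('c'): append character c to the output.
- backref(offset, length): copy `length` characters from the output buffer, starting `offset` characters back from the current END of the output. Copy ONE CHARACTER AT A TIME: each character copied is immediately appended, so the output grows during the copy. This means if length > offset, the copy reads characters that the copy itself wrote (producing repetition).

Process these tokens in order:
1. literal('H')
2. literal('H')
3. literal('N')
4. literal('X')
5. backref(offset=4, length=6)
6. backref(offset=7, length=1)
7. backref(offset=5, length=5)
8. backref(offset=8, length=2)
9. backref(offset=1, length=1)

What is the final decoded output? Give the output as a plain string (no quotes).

Token 1: literal('H'). Output: "H"
Token 2: literal('H'). Output: "HH"
Token 3: literal('N'). Output: "HHN"
Token 4: literal('X'). Output: "HHNX"
Token 5: backref(off=4, len=6) (overlapping!). Copied 'HHNXHH' from pos 0. Output: "HHNXHHNXHH"
Token 6: backref(off=7, len=1). Copied 'X' from pos 3. Output: "HHNXHHNXHHX"
Token 7: backref(off=5, len=5). Copied 'NXHHX' from pos 6. Output: "HHNXHHNXHHXNXHHX"
Token 8: backref(off=8, len=2). Copied 'HH' from pos 8. Output: "HHNXHHNXHHXNXHHXHH"
Token 9: backref(off=1, len=1). Copied 'H' from pos 17. Output: "HHNXHHNXHHXNXHHXHHH"

Answer: HHNXHHNXHHXNXHHXHHH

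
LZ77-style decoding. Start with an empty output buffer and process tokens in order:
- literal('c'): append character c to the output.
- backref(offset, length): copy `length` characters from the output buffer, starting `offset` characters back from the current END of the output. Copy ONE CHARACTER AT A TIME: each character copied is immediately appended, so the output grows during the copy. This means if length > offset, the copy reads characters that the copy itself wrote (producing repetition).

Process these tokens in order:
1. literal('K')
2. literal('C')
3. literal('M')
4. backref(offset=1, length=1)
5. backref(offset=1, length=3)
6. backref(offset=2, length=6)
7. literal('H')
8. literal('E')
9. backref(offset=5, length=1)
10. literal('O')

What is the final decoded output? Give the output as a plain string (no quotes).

Token 1: literal('K'). Output: "K"
Token 2: literal('C'). Output: "KC"
Token 3: literal('M'). Output: "KCM"
Token 4: backref(off=1, len=1). Copied 'M' from pos 2. Output: "KCMM"
Token 5: backref(off=1, len=3) (overlapping!). Copied 'MMM' from pos 3. Output: "KCMMMMM"
Token 6: backref(off=2, len=6) (overlapping!). Copied 'MMMMMM' from pos 5. Output: "KCMMMMMMMMMMM"
Token 7: literal('H'). Output: "KCMMMMMMMMMMMH"
Token 8: literal('E'). Output: "KCMMMMMMMMMMMHE"
Token 9: backref(off=5, len=1). Copied 'M' from pos 10. Output: "KCMMMMMMMMMMMHEM"
Token 10: literal('O'). Output: "KCMMMMMMMMMMMHEMO"

Answer: KCMMMMMMMMMMMHEMO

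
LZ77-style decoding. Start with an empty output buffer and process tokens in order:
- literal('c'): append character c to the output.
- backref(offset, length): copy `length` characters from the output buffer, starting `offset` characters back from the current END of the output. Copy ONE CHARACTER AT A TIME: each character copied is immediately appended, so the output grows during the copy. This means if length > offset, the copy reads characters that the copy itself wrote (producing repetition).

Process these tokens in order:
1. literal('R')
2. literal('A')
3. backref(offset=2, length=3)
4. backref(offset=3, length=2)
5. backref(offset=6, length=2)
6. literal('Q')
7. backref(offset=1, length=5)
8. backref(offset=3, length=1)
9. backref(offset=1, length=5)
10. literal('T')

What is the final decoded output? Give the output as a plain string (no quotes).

Token 1: literal('R'). Output: "R"
Token 2: literal('A'). Output: "RA"
Token 3: backref(off=2, len=3) (overlapping!). Copied 'RAR' from pos 0. Output: "RARAR"
Token 4: backref(off=3, len=2). Copied 'RA' from pos 2. Output: "RARARRA"
Token 5: backref(off=6, len=2). Copied 'AR' from pos 1. Output: "RARARRAAR"
Token 6: literal('Q'). Output: "RARARRAARQ"
Token 7: backref(off=1, len=5) (overlapping!). Copied 'QQQQQ' from pos 9. Output: "RARARRAARQQQQQQ"
Token 8: backref(off=3, len=1). Copied 'Q' from pos 12. Output: "RARARRAARQQQQQQQ"
Token 9: backref(off=1, len=5) (overlapping!). Copied 'QQQQQ' from pos 15. Output: "RARARRAARQQQQQQQQQQQQ"
Token 10: literal('T'). Output: "RARARRAARQQQQQQQQQQQQT"

Answer: RARARRAARQQQQQQQQQQQQT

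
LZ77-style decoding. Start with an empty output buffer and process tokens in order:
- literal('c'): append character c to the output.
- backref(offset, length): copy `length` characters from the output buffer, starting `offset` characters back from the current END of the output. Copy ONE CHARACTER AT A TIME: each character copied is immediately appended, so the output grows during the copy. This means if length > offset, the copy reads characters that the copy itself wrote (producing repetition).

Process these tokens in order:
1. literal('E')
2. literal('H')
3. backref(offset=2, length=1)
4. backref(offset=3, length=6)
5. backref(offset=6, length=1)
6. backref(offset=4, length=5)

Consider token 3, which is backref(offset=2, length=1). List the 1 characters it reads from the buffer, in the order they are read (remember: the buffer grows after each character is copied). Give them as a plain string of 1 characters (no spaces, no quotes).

Answer: E

Derivation:
Token 1: literal('E'). Output: "E"
Token 2: literal('H'). Output: "EH"
Token 3: backref(off=2, len=1). Buffer before: "EH" (len 2)
  byte 1: read out[0]='E', append. Buffer now: "EHE"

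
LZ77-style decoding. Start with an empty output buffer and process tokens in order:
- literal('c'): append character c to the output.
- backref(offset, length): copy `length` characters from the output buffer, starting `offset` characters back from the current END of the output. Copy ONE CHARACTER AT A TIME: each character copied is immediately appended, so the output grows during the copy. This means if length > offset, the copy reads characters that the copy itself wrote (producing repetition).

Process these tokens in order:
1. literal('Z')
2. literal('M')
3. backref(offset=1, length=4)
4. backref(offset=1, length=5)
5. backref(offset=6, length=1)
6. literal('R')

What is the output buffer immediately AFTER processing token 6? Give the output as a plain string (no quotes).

Token 1: literal('Z'). Output: "Z"
Token 2: literal('M'). Output: "ZM"
Token 3: backref(off=1, len=4) (overlapping!). Copied 'MMMM' from pos 1. Output: "ZMMMMM"
Token 4: backref(off=1, len=5) (overlapping!). Copied 'MMMMM' from pos 5. Output: "ZMMMMMMMMMM"
Token 5: backref(off=6, len=1). Copied 'M' from pos 5. Output: "ZMMMMMMMMMMM"
Token 6: literal('R'). Output: "ZMMMMMMMMMMMR"

Answer: ZMMMMMMMMMMMR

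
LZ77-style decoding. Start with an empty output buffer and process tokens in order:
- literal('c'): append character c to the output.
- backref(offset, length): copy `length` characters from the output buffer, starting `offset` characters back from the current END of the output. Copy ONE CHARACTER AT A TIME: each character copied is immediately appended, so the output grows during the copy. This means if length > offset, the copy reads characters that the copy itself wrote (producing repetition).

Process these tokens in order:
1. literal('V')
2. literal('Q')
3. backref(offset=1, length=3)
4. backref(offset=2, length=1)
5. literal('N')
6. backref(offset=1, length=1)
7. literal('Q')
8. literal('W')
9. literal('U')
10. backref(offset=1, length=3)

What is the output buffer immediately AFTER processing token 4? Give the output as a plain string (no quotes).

Answer: VQQQQQ

Derivation:
Token 1: literal('V'). Output: "V"
Token 2: literal('Q'). Output: "VQ"
Token 3: backref(off=1, len=3) (overlapping!). Copied 'QQQ' from pos 1. Output: "VQQQQ"
Token 4: backref(off=2, len=1). Copied 'Q' from pos 3. Output: "VQQQQQ"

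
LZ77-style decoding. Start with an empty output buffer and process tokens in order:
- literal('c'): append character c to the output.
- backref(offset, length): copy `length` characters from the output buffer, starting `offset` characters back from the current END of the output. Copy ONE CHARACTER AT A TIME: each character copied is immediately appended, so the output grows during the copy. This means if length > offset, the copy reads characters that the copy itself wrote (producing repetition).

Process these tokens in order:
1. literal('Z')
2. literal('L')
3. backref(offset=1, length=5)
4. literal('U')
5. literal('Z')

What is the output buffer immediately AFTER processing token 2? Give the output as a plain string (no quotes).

Answer: ZL

Derivation:
Token 1: literal('Z'). Output: "Z"
Token 2: literal('L'). Output: "ZL"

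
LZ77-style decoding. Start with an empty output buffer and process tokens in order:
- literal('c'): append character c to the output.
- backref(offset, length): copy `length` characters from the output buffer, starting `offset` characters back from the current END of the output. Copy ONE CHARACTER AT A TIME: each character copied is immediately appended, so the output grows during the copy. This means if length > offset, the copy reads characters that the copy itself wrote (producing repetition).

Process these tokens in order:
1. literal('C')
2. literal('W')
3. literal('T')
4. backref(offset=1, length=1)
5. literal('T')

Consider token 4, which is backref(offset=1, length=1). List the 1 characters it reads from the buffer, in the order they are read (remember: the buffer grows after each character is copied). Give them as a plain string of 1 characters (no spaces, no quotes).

Answer: T

Derivation:
Token 1: literal('C'). Output: "C"
Token 2: literal('W'). Output: "CW"
Token 3: literal('T'). Output: "CWT"
Token 4: backref(off=1, len=1). Buffer before: "CWT" (len 3)
  byte 1: read out[2]='T', append. Buffer now: "CWTT"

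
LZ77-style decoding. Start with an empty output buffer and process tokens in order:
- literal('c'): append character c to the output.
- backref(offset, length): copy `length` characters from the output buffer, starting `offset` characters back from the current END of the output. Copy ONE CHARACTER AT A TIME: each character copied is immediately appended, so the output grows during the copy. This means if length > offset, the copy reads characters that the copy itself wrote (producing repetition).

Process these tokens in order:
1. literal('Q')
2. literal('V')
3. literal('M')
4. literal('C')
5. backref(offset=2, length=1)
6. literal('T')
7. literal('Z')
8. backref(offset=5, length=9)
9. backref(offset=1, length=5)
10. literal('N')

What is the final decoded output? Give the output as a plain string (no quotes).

Answer: QVMCMTZMCMTZMCMTTTTTTN

Derivation:
Token 1: literal('Q'). Output: "Q"
Token 2: literal('V'). Output: "QV"
Token 3: literal('M'). Output: "QVM"
Token 4: literal('C'). Output: "QVMC"
Token 5: backref(off=2, len=1). Copied 'M' from pos 2. Output: "QVMCM"
Token 6: literal('T'). Output: "QVMCMT"
Token 7: literal('Z'). Output: "QVMCMTZ"
Token 8: backref(off=5, len=9) (overlapping!). Copied 'MCMTZMCMT' from pos 2. Output: "QVMCMTZMCMTZMCMT"
Token 9: backref(off=1, len=5) (overlapping!). Copied 'TTTTT' from pos 15. Output: "QVMCMTZMCMTZMCMTTTTTT"
Token 10: literal('N'). Output: "QVMCMTZMCMTZMCMTTTTTTN"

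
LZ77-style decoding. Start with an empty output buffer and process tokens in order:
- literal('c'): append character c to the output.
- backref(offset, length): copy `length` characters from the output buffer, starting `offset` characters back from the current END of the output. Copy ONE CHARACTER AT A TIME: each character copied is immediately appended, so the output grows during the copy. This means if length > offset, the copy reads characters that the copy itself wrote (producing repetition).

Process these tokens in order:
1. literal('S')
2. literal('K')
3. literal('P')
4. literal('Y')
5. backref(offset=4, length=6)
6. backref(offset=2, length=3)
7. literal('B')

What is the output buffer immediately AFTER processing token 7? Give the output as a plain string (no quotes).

Answer: SKPYSKPYSKSKSB

Derivation:
Token 1: literal('S'). Output: "S"
Token 2: literal('K'). Output: "SK"
Token 3: literal('P'). Output: "SKP"
Token 4: literal('Y'). Output: "SKPY"
Token 5: backref(off=4, len=6) (overlapping!). Copied 'SKPYSK' from pos 0. Output: "SKPYSKPYSK"
Token 6: backref(off=2, len=3) (overlapping!). Copied 'SKS' from pos 8. Output: "SKPYSKPYSKSKS"
Token 7: literal('B'). Output: "SKPYSKPYSKSKSB"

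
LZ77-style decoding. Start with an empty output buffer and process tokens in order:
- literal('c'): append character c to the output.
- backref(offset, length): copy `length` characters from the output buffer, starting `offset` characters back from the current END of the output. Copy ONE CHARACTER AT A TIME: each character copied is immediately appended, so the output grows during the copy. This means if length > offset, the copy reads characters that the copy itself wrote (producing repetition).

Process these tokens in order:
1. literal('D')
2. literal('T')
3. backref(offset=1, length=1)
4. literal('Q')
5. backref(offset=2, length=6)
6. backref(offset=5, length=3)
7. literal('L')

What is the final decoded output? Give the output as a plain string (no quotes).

Token 1: literal('D'). Output: "D"
Token 2: literal('T'). Output: "DT"
Token 3: backref(off=1, len=1). Copied 'T' from pos 1. Output: "DTT"
Token 4: literal('Q'). Output: "DTTQ"
Token 5: backref(off=2, len=6) (overlapping!). Copied 'TQTQTQ' from pos 2. Output: "DTTQTQTQTQ"
Token 6: backref(off=5, len=3). Copied 'QTQ' from pos 5. Output: "DTTQTQTQTQQTQ"
Token 7: literal('L'). Output: "DTTQTQTQTQQTQL"

Answer: DTTQTQTQTQQTQL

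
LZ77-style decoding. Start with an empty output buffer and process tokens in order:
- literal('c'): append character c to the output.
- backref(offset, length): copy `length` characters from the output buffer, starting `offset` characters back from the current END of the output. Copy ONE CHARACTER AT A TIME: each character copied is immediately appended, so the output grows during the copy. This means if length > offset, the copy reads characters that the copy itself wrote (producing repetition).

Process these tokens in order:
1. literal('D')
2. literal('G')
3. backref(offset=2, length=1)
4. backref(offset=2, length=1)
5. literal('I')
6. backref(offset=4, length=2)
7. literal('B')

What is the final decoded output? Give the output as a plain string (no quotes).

Token 1: literal('D'). Output: "D"
Token 2: literal('G'). Output: "DG"
Token 3: backref(off=2, len=1). Copied 'D' from pos 0. Output: "DGD"
Token 4: backref(off=2, len=1). Copied 'G' from pos 1. Output: "DGDG"
Token 5: literal('I'). Output: "DGDGI"
Token 6: backref(off=4, len=2). Copied 'GD' from pos 1. Output: "DGDGIGD"
Token 7: literal('B'). Output: "DGDGIGDB"

Answer: DGDGIGDB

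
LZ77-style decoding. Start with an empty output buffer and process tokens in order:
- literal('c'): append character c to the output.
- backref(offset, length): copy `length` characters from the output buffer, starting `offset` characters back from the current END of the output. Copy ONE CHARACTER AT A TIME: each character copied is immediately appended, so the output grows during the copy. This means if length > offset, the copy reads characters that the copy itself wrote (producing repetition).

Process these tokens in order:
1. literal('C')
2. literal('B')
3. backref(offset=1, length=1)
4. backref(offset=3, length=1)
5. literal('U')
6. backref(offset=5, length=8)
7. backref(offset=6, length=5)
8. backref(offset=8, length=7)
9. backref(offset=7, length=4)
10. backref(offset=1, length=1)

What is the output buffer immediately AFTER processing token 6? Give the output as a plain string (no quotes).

Token 1: literal('C'). Output: "C"
Token 2: literal('B'). Output: "CB"
Token 3: backref(off=1, len=1). Copied 'B' from pos 1. Output: "CBB"
Token 4: backref(off=3, len=1). Copied 'C' from pos 0. Output: "CBBC"
Token 5: literal('U'). Output: "CBBCU"
Token 6: backref(off=5, len=8) (overlapping!). Copied 'CBBCUCBB' from pos 0. Output: "CBBCUCBBCUCBB"

Answer: CBBCUCBBCUCBB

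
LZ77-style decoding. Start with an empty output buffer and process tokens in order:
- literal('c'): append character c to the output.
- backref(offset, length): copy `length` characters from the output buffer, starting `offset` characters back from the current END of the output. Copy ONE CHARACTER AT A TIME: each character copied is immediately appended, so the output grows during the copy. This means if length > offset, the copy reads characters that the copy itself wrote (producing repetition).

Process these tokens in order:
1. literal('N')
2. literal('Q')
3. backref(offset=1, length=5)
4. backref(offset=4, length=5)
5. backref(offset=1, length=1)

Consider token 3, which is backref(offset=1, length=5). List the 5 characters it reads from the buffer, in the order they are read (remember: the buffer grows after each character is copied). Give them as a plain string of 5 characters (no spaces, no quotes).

Token 1: literal('N'). Output: "N"
Token 2: literal('Q'). Output: "NQ"
Token 3: backref(off=1, len=5). Buffer before: "NQ" (len 2)
  byte 1: read out[1]='Q', append. Buffer now: "NQQ"
  byte 2: read out[2]='Q', append. Buffer now: "NQQQ"
  byte 3: read out[3]='Q', append. Buffer now: "NQQQQ"
  byte 4: read out[4]='Q', append. Buffer now: "NQQQQQ"
  byte 5: read out[5]='Q', append. Buffer now: "NQQQQQQ"

Answer: QQQQQ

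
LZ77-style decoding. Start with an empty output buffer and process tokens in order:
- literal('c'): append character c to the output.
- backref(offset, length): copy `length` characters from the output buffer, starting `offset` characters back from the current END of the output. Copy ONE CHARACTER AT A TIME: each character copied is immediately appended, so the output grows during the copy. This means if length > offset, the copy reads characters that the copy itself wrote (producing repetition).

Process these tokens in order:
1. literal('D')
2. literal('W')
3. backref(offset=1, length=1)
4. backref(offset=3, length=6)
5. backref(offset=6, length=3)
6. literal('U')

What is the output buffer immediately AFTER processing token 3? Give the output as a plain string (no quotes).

Token 1: literal('D'). Output: "D"
Token 2: literal('W'). Output: "DW"
Token 3: backref(off=1, len=1). Copied 'W' from pos 1. Output: "DWW"

Answer: DWW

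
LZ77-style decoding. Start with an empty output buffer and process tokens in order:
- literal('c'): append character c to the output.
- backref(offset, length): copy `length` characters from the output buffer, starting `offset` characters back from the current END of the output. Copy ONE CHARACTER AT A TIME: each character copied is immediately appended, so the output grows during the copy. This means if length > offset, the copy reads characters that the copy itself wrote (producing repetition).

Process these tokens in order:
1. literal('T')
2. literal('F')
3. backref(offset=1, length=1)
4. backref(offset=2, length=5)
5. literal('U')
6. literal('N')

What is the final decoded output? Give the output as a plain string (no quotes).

Answer: TFFFFFFFUN

Derivation:
Token 1: literal('T'). Output: "T"
Token 2: literal('F'). Output: "TF"
Token 3: backref(off=1, len=1). Copied 'F' from pos 1. Output: "TFF"
Token 4: backref(off=2, len=5) (overlapping!). Copied 'FFFFF' from pos 1. Output: "TFFFFFFF"
Token 5: literal('U'). Output: "TFFFFFFFU"
Token 6: literal('N'). Output: "TFFFFFFFUN"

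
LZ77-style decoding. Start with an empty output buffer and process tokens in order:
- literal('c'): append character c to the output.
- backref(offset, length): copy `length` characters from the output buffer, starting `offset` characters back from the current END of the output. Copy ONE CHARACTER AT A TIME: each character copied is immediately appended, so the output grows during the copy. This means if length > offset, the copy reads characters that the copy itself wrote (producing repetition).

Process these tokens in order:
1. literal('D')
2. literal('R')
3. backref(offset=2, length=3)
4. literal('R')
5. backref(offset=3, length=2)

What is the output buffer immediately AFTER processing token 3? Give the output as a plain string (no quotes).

Answer: DRDRD

Derivation:
Token 1: literal('D'). Output: "D"
Token 2: literal('R'). Output: "DR"
Token 3: backref(off=2, len=3) (overlapping!). Copied 'DRD' from pos 0. Output: "DRDRD"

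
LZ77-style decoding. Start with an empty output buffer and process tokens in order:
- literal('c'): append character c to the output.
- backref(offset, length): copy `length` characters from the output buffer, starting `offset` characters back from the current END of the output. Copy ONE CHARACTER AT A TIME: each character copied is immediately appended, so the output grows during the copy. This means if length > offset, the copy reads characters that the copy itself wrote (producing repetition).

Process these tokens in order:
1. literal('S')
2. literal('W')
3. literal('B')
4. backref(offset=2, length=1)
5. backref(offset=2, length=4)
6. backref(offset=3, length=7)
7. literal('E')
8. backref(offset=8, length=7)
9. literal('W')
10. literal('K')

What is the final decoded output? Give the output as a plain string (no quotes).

Token 1: literal('S'). Output: "S"
Token 2: literal('W'). Output: "SW"
Token 3: literal('B'). Output: "SWB"
Token 4: backref(off=2, len=1). Copied 'W' from pos 1. Output: "SWBW"
Token 5: backref(off=2, len=4) (overlapping!). Copied 'BWBW' from pos 2. Output: "SWBWBWBW"
Token 6: backref(off=3, len=7) (overlapping!). Copied 'WBWWBWW' from pos 5. Output: "SWBWBWBWWBWWBWW"
Token 7: literal('E'). Output: "SWBWBWBWWBWWBWWE"
Token 8: backref(off=8, len=7). Copied 'WBWWBWW' from pos 8. Output: "SWBWBWBWWBWWBWWEWBWWBWW"
Token 9: literal('W'). Output: "SWBWBWBWWBWWBWWEWBWWBWWW"
Token 10: literal('K'). Output: "SWBWBWBWWBWWBWWEWBWWBWWWK"

Answer: SWBWBWBWWBWWBWWEWBWWBWWWK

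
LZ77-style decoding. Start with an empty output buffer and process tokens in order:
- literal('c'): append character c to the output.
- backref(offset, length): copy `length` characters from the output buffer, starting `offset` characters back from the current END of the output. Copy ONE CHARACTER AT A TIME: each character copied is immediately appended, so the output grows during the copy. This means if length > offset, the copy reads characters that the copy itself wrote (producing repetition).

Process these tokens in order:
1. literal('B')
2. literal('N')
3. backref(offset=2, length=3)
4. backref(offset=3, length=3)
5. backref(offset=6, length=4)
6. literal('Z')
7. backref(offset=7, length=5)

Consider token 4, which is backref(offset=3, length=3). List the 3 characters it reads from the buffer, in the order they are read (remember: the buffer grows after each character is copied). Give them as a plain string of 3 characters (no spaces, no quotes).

Answer: BNB

Derivation:
Token 1: literal('B'). Output: "B"
Token 2: literal('N'). Output: "BN"
Token 3: backref(off=2, len=3) (overlapping!). Copied 'BNB' from pos 0. Output: "BNBNB"
Token 4: backref(off=3, len=3). Buffer before: "BNBNB" (len 5)
  byte 1: read out[2]='B', append. Buffer now: "BNBNBB"
  byte 2: read out[3]='N', append. Buffer now: "BNBNBBN"
  byte 3: read out[4]='B', append. Buffer now: "BNBNBBNB"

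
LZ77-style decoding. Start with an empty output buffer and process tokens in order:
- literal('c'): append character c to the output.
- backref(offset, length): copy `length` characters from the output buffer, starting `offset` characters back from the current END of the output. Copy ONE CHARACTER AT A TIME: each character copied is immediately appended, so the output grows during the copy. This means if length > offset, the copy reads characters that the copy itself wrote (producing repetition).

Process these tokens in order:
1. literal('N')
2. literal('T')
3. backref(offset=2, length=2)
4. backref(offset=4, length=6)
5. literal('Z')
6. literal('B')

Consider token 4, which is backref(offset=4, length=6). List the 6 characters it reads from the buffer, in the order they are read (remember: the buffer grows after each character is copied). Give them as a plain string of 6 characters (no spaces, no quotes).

Answer: NTNTNT

Derivation:
Token 1: literal('N'). Output: "N"
Token 2: literal('T'). Output: "NT"
Token 3: backref(off=2, len=2). Copied 'NT' from pos 0. Output: "NTNT"
Token 4: backref(off=4, len=6). Buffer before: "NTNT" (len 4)
  byte 1: read out[0]='N', append. Buffer now: "NTNTN"
  byte 2: read out[1]='T', append. Buffer now: "NTNTNT"
  byte 3: read out[2]='N', append. Buffer now: "NTNTNTN"
  byte 4: read out[3]='T', append. Buffer now: "NTNTNTNT"
  byte 5: read out[4]='N', append. Buffer now: "NTNTNTNTN"
  byte 6: read out[5]='T', append. Buffer now: "NTNTNTNTNT"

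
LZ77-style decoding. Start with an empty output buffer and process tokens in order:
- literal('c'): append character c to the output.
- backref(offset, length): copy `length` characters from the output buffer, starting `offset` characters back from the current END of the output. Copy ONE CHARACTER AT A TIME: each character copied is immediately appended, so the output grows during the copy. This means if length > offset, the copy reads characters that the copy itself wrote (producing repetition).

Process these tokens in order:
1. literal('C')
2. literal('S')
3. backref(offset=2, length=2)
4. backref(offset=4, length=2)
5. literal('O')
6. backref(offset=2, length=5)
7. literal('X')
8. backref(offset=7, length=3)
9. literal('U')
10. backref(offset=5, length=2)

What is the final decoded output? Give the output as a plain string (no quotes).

Answer: CSCSCSOSOSOSXOSOUXO

Derivation:
Token 1: literal('C'). Output: "C"
Token 2: literal('S'). Output: "CS"
Token 3: backref(off=2, len=2). Copied 'CS' from pos 0. Output: "CSCS"
Token 4: backref(off=4, len=2). Copied 'CS' from pos 0. Output: "CSCSCS"
Token 5: literal('O'). Output: "CSCSCSO"
Token 6: backref(off=2, len=5) (overlapping!). Copied 'SOSOS' from pos 5. Output: "CSCSCSOSOSOS"
Token 7: literal('X'). Output: "CSCSCSOSOSOSX"
Token 8: backref(off=7, len=3). Copied 'OSO' from pos 6. Output: "CSCSCSOSOSOSXOSO"
Token 9: literal('U'). Output: "CSCSCSOSOSOSXOSOU"
Token 10: backref(off=5, len=2). Copied 'XO' from pos 12. Output: "CSCSCSOSOSOSXOSOUXO"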